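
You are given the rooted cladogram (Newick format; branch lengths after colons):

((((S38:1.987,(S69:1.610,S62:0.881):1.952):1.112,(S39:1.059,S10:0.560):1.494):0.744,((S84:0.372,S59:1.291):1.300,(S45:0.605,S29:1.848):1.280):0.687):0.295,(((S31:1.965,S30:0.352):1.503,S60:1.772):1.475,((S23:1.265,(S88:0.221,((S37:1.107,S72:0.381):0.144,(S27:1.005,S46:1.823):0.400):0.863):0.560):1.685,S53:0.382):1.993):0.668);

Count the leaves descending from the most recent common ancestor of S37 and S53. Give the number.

The MRCA of S37 and S53 is the node subtending ((S23,(S88,((S37,S72),(S27,S46)))),S53).
That clade contains 7 terminal taxa: S23, S27, S37, S46, S53, S72, S88.

7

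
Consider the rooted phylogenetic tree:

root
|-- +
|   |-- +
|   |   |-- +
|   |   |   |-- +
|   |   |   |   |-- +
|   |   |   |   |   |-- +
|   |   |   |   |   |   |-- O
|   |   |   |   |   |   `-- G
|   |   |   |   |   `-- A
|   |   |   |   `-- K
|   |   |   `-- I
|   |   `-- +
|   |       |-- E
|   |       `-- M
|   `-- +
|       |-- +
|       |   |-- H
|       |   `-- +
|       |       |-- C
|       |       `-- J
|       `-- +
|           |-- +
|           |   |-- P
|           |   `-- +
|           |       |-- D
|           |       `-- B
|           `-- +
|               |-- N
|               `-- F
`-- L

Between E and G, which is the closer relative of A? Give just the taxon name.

G

The MRCA of A and G subtends ((O,G),A) (3 taxa).
The MRCA of A and E subtends (((((O,G),A),K),I),(E,M)) (7 taxa).
The first is nested inside the second, so A shares a more recent common ancestor with G.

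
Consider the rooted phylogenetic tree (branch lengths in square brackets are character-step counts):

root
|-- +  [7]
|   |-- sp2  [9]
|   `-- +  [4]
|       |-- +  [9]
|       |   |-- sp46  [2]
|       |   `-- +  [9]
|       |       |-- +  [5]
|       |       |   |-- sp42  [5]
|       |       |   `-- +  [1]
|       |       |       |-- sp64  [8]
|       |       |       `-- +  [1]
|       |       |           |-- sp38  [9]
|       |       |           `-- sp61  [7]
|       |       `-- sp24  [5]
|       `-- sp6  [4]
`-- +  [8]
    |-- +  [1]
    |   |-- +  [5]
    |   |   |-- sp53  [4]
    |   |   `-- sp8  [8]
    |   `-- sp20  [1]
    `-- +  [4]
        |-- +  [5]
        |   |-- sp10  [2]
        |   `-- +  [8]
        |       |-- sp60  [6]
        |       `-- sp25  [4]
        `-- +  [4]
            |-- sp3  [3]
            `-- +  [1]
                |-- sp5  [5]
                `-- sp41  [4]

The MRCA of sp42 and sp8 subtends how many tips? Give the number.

17

The MRCA of sp42 and sp8 is the root, so the clade is the entire tree.
That clade contains 17 terminal taxa: sp10, sp2, sp20, sp24, sp25, sp3, sp38, sp41, sp42, sp46, sp5, sp53, sp6, sp60, sp61, sp64, sp8.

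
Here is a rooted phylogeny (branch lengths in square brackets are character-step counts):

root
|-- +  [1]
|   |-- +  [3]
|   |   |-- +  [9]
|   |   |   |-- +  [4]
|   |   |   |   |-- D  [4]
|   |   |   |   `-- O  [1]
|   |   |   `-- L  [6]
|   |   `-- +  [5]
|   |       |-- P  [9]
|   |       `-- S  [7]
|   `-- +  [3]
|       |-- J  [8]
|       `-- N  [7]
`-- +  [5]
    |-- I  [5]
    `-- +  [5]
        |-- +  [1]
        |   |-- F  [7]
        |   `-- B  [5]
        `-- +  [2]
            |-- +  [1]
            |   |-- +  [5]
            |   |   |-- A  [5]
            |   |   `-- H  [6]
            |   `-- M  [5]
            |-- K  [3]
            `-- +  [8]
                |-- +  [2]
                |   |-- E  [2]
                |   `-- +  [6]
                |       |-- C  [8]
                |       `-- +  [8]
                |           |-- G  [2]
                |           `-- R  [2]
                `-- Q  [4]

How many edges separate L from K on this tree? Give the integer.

8

The MRCA of L and K is the root of the tree.
From L up to that node: 4 branches. From K up to the same node: 4 branches. Total: 4 + 4 = 8.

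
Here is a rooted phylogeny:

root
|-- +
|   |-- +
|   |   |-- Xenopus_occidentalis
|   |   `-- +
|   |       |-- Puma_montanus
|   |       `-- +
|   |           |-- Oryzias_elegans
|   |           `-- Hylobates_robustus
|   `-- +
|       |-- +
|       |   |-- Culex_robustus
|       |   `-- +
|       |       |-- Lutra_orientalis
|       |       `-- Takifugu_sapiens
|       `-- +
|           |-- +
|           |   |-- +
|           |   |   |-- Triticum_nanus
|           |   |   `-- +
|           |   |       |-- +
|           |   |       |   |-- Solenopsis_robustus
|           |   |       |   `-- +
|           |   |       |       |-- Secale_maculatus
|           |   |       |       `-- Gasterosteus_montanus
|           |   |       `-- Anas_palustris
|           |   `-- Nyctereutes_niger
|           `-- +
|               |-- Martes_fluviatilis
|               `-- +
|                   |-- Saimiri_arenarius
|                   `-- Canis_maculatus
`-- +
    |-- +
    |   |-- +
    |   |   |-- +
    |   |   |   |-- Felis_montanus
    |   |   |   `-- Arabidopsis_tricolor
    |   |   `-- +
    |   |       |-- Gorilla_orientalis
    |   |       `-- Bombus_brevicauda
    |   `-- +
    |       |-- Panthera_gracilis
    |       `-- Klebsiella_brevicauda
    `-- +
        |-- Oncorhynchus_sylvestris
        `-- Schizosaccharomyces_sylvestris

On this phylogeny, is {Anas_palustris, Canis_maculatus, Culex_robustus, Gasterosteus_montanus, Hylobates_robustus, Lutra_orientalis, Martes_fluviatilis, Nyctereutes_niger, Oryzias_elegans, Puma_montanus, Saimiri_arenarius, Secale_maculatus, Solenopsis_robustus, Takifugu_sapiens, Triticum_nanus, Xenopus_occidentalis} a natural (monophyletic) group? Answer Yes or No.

The most recent common ancestor of these taxa subtends ((Xenopus_occidentalis,(Puma_montanus,(Oryzias_elegans,Hylobates_robustus))),((Culex_robustus,(Lutra_orientalis,Takifugu_sapiens)),(((Triticum_nanus,((Solenopsis_robustus,(Secale_maculatus,Gasterosteus_montanus)),Anas_palustris)),Nyctereutes_niger),(Martes_fluviatilis,(Saimiri_arenarius,Canis_maculatus))))).
That clade has exactly 16 tips — every listed taxon and nothing else — so the group is monophyletic.

Yes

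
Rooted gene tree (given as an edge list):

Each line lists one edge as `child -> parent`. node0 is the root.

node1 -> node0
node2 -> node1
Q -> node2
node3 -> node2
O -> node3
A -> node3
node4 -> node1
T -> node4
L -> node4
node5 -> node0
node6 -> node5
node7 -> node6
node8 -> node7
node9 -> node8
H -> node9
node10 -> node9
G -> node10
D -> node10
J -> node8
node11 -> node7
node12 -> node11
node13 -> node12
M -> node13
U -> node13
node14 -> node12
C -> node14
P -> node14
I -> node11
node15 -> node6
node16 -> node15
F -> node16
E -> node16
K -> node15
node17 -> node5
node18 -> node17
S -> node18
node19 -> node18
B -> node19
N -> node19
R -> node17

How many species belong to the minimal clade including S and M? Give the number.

The MRCA of S and M is the node subtending (((((H,(G,D)),J),(((M,U),(C,P)),I)),((F,E),K)),((S,(B,N)),R)).
That clade contains 16 terminal taxa: B, C, D, E, F, G, H, I, J, K, M, N, P, R, S, U.

16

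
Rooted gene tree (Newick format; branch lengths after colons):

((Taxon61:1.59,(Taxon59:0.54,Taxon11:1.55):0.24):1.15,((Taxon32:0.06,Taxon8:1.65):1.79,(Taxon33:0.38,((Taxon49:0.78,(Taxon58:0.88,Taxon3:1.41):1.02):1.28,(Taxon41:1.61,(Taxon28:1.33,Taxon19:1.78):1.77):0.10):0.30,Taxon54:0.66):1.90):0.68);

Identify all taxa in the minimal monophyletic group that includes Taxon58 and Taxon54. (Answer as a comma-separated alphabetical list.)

Taxon19, Taxon28, Taxon3, Taxon33, Taxon41, Taxon49, Taxon54, Taxon58

Tracing Taxon58: it sits inside (Taxon58,Taxon3).
Tracing Taxon54: it sits inside (Taxon33,((Taxon49,(Taxon58,Taxon3)),(Taxon41,(Taxon28,Taxon19))),Taxon54).
The smallest clade enclosing both is (Taxon33,((Taxon49,(Taxon58,Taxon3)),(Taxon41,(Taxon28,Taxon19))),Taxon54); the answer is its 8 terminal taxa in alphabetical order.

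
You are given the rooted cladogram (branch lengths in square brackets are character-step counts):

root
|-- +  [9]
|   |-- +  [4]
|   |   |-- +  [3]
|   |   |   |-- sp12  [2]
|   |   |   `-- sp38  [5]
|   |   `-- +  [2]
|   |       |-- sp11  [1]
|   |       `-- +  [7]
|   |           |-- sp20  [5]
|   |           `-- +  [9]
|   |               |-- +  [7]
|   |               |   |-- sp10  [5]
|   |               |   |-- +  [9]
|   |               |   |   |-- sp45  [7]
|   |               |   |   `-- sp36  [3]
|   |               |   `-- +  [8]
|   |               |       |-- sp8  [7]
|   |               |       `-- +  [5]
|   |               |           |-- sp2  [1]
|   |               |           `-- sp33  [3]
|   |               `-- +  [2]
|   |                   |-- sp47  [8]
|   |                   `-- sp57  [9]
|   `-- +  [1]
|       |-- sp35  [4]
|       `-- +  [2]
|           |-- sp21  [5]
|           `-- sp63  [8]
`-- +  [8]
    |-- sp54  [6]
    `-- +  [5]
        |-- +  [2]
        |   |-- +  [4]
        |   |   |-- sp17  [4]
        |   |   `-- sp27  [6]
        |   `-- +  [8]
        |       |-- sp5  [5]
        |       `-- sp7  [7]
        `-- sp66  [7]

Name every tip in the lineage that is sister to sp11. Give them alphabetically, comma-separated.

sp11 attaches to the tree at the node subtending (sp11,(sp20,((sp10,(sp45,sp36),(sp8,(sp2,sp33))),(sp47,sp57)))).
The other lineage descending from that same node — the sister group — is (sp20,((sp10,(sp45,sp36),(sp8,(sp2,sp33))),(sp47,sp57))); its 9 tips in alphabetical order are the answer.

sp10, sp2, sp20, sp33, sp36, sp45, sp47, sp57, sp8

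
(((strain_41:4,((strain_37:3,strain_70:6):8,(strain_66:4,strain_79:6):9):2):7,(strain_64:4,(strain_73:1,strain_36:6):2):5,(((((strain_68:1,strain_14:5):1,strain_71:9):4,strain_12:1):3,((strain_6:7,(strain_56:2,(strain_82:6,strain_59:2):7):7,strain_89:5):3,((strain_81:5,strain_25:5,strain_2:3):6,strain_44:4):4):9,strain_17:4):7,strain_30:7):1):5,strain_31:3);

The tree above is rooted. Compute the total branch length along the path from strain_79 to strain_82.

The path runs strain_79 → … → MRCA → … → strain_82; the MRCA is the node subtending ((strain_41,((strain_37,strain_70),(strain_66,strain_79))),(strain_64,(strain_73,strain_36)),(((((strain_68,strain_14),strain_71),strain_12),((strain_6,(strain_56,(strain_82,strain_59)),strain_89),((strain_81,strain_25,strain_2),strain_44)),strain_17),strain_30)).
Branch lengths along that path: 6 + 9 + 2 + 7 + 1 + 7 + 9 + 3 + 7 + 7 + 6 = 64.

64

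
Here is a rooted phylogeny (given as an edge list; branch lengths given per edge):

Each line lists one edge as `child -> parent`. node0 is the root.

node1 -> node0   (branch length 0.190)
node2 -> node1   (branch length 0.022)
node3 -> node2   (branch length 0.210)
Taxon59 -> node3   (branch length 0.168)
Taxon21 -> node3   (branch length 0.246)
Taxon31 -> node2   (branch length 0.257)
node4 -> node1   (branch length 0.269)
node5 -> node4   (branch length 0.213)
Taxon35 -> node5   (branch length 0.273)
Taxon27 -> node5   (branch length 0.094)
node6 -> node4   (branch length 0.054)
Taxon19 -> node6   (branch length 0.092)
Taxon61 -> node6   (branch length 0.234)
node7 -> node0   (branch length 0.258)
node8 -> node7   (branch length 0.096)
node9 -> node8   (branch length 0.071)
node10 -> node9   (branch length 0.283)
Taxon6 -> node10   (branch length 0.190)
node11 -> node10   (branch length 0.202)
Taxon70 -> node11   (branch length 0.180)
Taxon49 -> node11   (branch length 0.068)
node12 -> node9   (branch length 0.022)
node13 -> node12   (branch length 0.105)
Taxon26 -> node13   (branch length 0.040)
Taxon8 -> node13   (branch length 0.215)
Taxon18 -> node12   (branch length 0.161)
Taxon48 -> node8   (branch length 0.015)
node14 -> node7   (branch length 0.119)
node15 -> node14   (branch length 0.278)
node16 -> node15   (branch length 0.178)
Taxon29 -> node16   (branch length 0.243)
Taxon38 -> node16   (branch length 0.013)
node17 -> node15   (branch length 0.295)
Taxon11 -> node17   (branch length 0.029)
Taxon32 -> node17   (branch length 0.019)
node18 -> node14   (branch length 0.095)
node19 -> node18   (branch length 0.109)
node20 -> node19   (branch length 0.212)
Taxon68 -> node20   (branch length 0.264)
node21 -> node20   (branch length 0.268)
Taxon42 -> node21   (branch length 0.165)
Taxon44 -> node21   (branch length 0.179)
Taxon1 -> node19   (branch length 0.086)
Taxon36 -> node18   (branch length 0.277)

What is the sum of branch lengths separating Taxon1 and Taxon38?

0.759

The path runs Taxon1 → … → MRCA → … → Taxon38; the MRCA is the node subtending (((Taxon29,Taxon38),(Taxon11,Taxon32)),(((Taxon68,(Taxon42,Taxon44)),Taxon1),Taxon36)).
Branch lengths along that path: 0.086 + 0.109 + 0.095 + 0.278 + 0.178 + 0.013 = 0.759.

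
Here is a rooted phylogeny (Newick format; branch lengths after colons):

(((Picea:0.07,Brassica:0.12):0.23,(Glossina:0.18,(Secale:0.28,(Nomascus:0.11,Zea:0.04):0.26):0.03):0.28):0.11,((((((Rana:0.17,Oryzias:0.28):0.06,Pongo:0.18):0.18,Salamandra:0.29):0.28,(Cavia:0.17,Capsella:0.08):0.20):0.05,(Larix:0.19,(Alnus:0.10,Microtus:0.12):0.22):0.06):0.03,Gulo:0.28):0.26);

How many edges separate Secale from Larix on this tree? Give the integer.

The MRCA of Secale and Larix is the root of the tree.
From Secale up to that node: 4 branches. From Larix up to the same node: 4 branches. Total: 4 + 4 = 8.

8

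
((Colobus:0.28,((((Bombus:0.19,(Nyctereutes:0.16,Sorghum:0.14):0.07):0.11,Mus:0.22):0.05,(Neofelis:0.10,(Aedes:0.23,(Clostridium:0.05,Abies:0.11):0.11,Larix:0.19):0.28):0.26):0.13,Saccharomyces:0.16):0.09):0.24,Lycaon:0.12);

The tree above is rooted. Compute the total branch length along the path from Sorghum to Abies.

1.13

The path runs Sorghum → … → MRCA → … → Abies; the MRCA is the node subtending (((Bombus,(Nyctereutes,Sorghum)),Mus),(Neofelis,(Aedes,(Clostridium,Abies),Larix))).
Branch lengths along that path: 0.14 + 0.07 + 0.11 + 0.05 + 0.26 + 0.28 + 0.11 + 0.11 = 1.13.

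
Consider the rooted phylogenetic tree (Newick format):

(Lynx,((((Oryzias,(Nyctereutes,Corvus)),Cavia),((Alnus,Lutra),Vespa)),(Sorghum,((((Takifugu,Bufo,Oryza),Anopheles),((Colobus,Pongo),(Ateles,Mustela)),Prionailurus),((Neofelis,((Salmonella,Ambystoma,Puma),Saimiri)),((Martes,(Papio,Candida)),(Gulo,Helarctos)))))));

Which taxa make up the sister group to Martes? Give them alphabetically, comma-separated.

Martes attaches to the tree at the node subtending (Martes,(Papio,Candida)).
The other lineage descending from that same node — the sister group — is (Papio,Candida); its 2 tips in alphabetical order are the answer.

Candida, Papio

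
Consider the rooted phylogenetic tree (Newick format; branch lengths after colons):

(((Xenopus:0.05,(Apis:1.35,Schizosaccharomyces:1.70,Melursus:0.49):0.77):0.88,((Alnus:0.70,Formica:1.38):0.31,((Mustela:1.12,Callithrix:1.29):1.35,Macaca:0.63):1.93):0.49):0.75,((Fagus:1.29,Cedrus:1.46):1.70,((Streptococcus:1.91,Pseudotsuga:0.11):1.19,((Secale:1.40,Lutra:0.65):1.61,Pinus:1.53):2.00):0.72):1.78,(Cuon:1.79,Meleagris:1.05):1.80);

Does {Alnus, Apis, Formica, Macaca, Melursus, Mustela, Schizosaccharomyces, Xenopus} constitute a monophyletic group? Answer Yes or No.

The MRCA of the listed taxa subtends ((Xenopus,(Apis,Schizosaccharomyces,Melursus)),((Alnus,Formica),((Mustela,Callithrix),Macaca))).
That clade also contains Callithrix, which is not in the proposed group, so the group is not monophyletic.

No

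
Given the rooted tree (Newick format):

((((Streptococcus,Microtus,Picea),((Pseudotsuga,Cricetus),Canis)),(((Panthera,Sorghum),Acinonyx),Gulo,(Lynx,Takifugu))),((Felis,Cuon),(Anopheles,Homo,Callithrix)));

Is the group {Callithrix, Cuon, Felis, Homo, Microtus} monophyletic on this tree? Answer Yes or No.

No

The MRCA of the listed taxa is the root, so the smallest clade containing them is the whole tree.
That clade also contains Acinonyx, Anopheles, Canis, Cricetus, Gulo, Lynx, Panthera, Picea, Pseudotsuga, Sorghum, Streptococcus, Takifugu, which are not in the proposed group, so the group is not monophyletic.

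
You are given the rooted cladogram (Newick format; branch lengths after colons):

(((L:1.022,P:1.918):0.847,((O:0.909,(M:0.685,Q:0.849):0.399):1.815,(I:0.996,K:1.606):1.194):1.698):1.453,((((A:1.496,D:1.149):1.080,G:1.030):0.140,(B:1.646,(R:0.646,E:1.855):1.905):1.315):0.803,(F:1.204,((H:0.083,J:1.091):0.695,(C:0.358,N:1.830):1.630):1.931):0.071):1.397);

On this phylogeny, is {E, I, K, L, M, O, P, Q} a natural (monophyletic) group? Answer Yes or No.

The MRCA of the listed taxa is the root, so the smallest clade containing them is the whole tree.
That clade also contains A, B, C, D, F, G, H, J, N, R, which are not in the proposed group, so the group is not monophyletic.

No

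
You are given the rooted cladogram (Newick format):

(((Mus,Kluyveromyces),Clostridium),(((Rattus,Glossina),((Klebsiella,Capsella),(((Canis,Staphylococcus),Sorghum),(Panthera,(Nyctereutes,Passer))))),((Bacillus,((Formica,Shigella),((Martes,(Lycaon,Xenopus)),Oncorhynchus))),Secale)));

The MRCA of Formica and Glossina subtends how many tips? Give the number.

The MRCA of Formica and Glossina is the node subtending (((Rattus,Glossina),((Klebsiella,Capsella),(((Canis,Staphylococcus),Sorghum),(Panthera,(Nyctereutes,Passer))))),((Bacillus,((Formica,Shigella),((Martes,(Lycaon,Xenopus)),Oncorhynchus))),Secale)).
That clade contains 18 terminal taxa: Bacillus, Canis, Capsella, Formica, Glossina, Klebsiella, Lycaon, Martes, Nyctereutes, Oncorhynchus, Panthera, Passer, Rattus, Secale, Shigella, Sorghum, Staphylococcus, Xenopus.

18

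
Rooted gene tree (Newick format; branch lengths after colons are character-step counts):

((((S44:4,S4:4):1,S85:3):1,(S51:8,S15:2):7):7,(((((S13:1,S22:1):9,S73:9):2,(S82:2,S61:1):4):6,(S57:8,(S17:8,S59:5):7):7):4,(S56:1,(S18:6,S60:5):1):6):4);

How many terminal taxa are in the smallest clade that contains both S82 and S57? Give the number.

8

The MRCA of S82 and S57 is the node subtending ((((S13,S22),S73),(S82,S61)),(S57,(S17,S59))).
That clade contains 8 terminal taxa: S13, S17, S22, S57, S59, S61, S73, S82.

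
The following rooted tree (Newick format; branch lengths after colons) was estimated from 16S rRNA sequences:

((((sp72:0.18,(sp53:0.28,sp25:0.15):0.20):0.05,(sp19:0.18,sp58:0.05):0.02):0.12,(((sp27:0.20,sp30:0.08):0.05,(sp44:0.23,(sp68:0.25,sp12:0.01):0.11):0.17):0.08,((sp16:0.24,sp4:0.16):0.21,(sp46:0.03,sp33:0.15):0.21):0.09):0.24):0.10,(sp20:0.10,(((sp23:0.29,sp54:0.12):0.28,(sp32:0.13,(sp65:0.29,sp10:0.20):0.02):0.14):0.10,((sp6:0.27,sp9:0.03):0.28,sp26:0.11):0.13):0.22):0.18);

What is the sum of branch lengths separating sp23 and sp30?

The path runs sp23 → … → MRCA → … → sp30; the MRCA is the root of the tree.
Branch lengths along that path: 0.29 + 0.28 + 0.10 + 0.22 + 0.18 + 0.10 + 0.24 + 0.08 + 0.05 + 0.08 = 1.62.

1.62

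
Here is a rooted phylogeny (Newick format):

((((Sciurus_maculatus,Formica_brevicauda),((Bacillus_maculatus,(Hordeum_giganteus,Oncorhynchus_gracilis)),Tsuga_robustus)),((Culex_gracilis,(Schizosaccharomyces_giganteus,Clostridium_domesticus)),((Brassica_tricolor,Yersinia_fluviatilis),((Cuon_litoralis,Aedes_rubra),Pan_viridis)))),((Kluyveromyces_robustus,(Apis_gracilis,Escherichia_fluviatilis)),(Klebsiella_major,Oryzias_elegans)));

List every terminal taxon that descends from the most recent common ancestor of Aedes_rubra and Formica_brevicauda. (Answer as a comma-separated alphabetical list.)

Aedes_rubra, Bacillus_maculatus, Brassica_tricolor, Clostridium_domesticus, Culex_gracilis, Cuon_litoralis, Formica_brevicauda, Hordeum_giganteus, Oncorhynchus_gracilis, Pan_viridis, Schizosaccharomyces_giganteus, Sciurus_maculatus, Tsuga_robustus, Yersinia_fluviatilis

Tracing Aedes_rubra: it sits inside (Cuon_litoralis,Aedes_rubra).
Tracing Formica_brevicauda: it sits inside (Sciurus_maculatus,Formica_brevicauda).
The smallest clade enclosing both is (((Sciurus_maculatus,Formica_brevicauda),((Bacillus_maculatus,(Hordeum_giganteus,Oncorhynchus_gracilis)),Tsuga_robustus)),((Culex_gracilis,(Schizosaccharomyces_giganteus,Clostridium_domesticus)),((Brassica_tricolor,Yersinia_fluviatilis),((Cuon_litoralis,Aedes_rubra),Pan_viridis)))); the answer is its 14 terminal taxa in alphabetical order.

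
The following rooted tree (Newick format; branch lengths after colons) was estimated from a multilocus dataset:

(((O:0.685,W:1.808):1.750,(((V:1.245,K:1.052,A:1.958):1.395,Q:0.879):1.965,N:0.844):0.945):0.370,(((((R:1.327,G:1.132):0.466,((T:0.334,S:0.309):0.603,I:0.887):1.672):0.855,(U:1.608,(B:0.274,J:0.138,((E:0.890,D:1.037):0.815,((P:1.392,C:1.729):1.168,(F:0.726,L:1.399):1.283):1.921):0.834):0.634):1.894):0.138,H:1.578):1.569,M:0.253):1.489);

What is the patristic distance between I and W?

The path runs I → … → MRCA → … → W; the MRCA is the root of the tree.
Branch lengths along that path: 0.887 + 1.672 + 0.855 + 0.138 + 1.569 + 1.489 + 0.370 + 1.750 + 1.808 = 10.538.

10.538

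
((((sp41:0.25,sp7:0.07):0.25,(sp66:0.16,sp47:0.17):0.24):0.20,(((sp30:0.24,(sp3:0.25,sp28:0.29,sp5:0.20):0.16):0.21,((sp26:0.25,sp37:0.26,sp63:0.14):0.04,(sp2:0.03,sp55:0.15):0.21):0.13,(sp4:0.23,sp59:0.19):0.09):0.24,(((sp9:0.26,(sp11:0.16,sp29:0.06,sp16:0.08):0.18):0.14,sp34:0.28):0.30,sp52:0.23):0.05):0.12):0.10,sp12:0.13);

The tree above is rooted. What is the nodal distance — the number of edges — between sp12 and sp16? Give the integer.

The MRCA of sp12 and sp16 is the root of the tree.
From sp12 up to that node: 1 branch. From sp16 up to the same node: 7 branches. Total: 1 + 7 = 8.

8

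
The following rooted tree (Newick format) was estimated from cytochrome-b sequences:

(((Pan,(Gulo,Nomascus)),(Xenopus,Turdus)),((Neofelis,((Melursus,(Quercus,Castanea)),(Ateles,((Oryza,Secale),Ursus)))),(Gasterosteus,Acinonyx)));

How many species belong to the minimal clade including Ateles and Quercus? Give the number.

7

The MRCA of Ateles and Quercus is the node subtending ((Melursus,(Quercus,Castanea)),(Ateles,((Oryza,Secale),Ursus))).
That clade contains 7 terminal taxa: Ateles, Castanea, Melursus, Oryza, Quercus, Secale, Ursus.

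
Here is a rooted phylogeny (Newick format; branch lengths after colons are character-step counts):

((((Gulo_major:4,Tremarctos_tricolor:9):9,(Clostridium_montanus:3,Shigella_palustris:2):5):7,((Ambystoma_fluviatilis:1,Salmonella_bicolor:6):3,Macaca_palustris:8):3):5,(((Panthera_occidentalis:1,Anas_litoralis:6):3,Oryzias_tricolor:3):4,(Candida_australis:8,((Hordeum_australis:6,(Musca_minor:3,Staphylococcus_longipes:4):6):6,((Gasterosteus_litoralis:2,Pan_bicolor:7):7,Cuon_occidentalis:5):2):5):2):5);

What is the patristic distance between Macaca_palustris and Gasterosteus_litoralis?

The path runs Macaca_palustris → … → MRCA → … → Gasterosteus_litoralis; the MRCA is the root of the tree.
Branch lengths along that path: 8 + 3 + 5 + 5 + 2 + 5 + 2 + 7 + 2 = 39.

39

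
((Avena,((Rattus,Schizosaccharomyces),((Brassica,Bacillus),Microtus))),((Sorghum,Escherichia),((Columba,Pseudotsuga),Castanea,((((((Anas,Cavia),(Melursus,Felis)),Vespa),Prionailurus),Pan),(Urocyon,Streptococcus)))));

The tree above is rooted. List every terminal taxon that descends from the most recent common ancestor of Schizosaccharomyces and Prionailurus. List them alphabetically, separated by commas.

Anas, Avena, Bacillus, Brassica, Castanea, Cavia, Columba, Escherichia, Felis, Melursus, Microtus, Pan, Prionailurus, Pseudotsuga, Rattus, Schizosaccharomyces, Sorghum, Streptococcus, Urocyon, Vespa

Tracing Schizosaccharomyces: it sits inside (Rattus,Schizosaccharomyces).
Tracing Prionailurus: it sits inside ((((Anas,Cavia),(Melursus,Felis)),Vespa),Prionailurus).
The smallest clade enclosing both is the whole tree (their MRCA is the root), so the answer is all 20 tips in alphabetical order.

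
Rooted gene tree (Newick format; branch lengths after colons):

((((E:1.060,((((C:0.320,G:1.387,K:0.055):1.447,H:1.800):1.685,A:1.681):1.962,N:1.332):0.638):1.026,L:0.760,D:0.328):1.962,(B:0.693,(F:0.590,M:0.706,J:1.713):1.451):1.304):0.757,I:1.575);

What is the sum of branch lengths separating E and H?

7.145

The path runs E → … → MRCA → … → H; the MRCA is the node subtending (E,((((C,G,K),H),A),N)).
Branch lengths along that path: 1.060 + 0.638 + 1.962 + 1.685 + 1.800 = 7.145.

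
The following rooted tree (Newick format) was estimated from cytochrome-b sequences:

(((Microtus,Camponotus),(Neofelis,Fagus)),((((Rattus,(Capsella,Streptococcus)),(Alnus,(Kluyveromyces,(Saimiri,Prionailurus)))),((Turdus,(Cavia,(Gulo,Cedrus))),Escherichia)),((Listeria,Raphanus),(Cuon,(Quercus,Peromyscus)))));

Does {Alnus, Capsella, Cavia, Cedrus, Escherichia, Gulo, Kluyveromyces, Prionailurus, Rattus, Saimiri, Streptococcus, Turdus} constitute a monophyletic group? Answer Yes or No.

The most recent common ancestor of these taxa subtends (((Rattus,(Capsella,Streptococcus)),(Alnus,(Kluyveromyces,(Saimiri,Prionailurus)))),((Turdus,(Cavia,(Gulo,Cedrus))),Escherichia)).
That clade has exactly 12 tips — every listed taxon and nothing else — so the group is monophyletic.

Yes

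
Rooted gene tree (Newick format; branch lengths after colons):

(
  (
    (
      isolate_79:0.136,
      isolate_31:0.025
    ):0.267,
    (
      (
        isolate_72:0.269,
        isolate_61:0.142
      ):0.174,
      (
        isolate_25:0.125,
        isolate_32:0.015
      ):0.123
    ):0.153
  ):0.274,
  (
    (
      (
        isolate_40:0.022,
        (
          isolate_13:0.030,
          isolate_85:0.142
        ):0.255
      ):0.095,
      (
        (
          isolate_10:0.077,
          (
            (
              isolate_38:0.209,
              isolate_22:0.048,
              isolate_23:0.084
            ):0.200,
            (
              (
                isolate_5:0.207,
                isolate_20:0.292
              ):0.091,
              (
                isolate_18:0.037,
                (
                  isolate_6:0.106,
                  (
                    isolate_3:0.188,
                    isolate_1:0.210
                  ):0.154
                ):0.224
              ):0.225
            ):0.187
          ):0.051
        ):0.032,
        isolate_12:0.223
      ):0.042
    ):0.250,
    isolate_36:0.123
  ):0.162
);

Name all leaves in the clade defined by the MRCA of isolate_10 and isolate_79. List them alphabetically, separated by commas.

isolate_1, isolate_10, isolate_12, isolate_13, isolate_18, isolate_20, isolate_22, isolate_23, isolate_25, isolate_3, isolate_31, isolate_32, isolate_36, isolate_38, isolate_40, isolate_5, isolate_6, isolate_61, isolate_72, isolate_79, isolate_85

Tracing isolate_10: it sits inside (isolate_10,((isolate_38,isolate_22,isolate_23),((isolate_5,isolate_20),(isolate_18,(isolate_6,(isolate_3,isolate_1)))))).
Tracing isolate_79: it sits inside (isolate_79,isolate_31).
The smallest clade enclosing both is the whole tree (their MRCA is the root), so the answer is all 21 tips in alphabetical order.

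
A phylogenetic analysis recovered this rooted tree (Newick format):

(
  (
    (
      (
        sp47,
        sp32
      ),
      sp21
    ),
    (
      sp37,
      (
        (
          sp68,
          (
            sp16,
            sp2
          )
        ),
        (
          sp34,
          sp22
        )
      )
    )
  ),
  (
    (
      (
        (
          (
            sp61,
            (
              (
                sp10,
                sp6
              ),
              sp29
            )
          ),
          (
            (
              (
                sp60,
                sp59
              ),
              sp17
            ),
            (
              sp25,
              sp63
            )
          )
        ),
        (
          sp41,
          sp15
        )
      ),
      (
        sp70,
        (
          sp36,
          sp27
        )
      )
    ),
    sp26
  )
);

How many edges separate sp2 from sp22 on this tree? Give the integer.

5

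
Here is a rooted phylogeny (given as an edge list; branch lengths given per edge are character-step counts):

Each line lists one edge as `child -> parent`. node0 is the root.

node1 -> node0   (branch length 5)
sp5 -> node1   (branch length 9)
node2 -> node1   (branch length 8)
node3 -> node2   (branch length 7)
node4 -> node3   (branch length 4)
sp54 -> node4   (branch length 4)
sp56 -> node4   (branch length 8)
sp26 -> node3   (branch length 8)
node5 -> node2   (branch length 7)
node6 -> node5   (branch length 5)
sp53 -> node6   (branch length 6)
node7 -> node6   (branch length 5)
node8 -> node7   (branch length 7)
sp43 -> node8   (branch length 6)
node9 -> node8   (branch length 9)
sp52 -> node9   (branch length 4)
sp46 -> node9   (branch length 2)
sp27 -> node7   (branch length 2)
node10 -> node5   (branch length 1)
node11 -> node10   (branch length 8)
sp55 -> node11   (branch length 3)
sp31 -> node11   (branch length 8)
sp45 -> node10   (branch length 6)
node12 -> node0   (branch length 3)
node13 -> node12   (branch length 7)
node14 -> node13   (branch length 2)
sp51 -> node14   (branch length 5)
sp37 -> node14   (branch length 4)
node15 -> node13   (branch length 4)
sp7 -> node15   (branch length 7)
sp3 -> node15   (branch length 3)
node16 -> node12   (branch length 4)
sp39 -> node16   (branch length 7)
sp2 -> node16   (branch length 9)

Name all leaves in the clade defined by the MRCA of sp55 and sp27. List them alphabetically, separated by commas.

sp27, sp31, sp43, sp45, sp46, sp52, sp53, sp55

Tracing sp55: it sits inside (sp55,sp31).
Tracing sp27: it sits inside ((sp43,(sp52,sp46)),sp27).
The smallest clade enclosing both is ((sp53,((sp43,(sp52,sp46)),sp27)),((sp55,sp31),sp45)); the answer is its 8 terminal taxa in alphabetical order.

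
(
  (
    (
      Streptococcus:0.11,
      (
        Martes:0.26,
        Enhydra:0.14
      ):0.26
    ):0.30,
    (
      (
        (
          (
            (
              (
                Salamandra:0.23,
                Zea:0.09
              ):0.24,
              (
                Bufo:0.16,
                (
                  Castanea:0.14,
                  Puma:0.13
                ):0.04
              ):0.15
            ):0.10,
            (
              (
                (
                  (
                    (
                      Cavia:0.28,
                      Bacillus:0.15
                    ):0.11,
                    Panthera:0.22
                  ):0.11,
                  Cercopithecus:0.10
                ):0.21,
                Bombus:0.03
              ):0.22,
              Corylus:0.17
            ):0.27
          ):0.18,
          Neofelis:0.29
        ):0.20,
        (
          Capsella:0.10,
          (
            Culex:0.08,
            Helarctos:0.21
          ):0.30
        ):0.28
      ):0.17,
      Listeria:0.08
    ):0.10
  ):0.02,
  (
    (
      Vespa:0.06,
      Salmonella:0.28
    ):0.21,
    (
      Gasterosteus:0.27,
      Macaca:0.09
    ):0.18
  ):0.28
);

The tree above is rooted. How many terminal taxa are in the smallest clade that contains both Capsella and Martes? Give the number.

19

The MRCA of Capsella and Martes is the node subtending ((Streptococcus,(Martes,Enhydra)),((((((Salamandra,Zea),(Bufo,(Castanea,Puma))),(((((Cavia,Bacillus),Panthera),Cercopithecus),Bombus),Corylus)),Neofelis),(Capsella,(Culex,Helarctos))),Listeria)).
That clade contains 19 terminal taxa: Bacillus, Bombus, Bufo, Capsella, Castanea, Cavia, Cercopithecus, Corylus, Culex, Enhydra, Helarctos, Listeria, Martes, Neofelis, Panthera, Puma, Salamandra, Streptococcus, Zea.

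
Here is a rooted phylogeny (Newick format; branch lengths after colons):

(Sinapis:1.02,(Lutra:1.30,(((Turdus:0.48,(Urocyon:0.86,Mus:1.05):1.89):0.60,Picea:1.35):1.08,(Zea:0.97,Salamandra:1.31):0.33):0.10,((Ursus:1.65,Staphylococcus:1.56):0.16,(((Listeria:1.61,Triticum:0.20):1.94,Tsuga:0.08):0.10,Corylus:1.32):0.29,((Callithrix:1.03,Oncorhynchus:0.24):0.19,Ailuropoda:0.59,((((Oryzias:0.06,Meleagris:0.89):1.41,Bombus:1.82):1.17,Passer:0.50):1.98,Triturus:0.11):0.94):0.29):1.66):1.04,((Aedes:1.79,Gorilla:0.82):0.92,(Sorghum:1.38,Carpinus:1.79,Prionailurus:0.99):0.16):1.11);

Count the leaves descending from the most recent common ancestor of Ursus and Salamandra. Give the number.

21

The MRCA of Ursus and Salamandra is the node subtending (Lutra,(((Turdus,(Urocyon,Mus)),Picea),(Zea,Salamandra)),((Ursus,Staphylococcus),(((Listeria,Triticum),Tsuga),Corylus),((Callithrix,Oncorhynchus),Ailuropoda,((((Oryzias,Meleagris),Bombus),Passer),Triturus)))).
That clade contains 21 terminal taxa: Ailuropoda, Bombus, Callithrix, Corylus, Listeria, Lutra, Meleagris, Mus, Oncorhynchus, Oryzias, Passer, Picea, Salamandra, Staphylococcus, Triticum, Triturus, Tsuga, Turdus, Urocyon, Ursus, Zea.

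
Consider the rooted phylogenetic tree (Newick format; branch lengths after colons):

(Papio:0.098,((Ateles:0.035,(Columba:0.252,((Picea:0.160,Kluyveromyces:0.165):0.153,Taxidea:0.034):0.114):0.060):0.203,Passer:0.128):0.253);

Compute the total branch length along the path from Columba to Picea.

0.679

The path runs Columba → … → MRCA → … → Picea; the MRCA is the node subtending (Columba,((Picea,Kluyveromyces),Taxidea)).
Branch lengths along that path: 0.252 + 0.114 + 0.153 + 0.160 = 0.679.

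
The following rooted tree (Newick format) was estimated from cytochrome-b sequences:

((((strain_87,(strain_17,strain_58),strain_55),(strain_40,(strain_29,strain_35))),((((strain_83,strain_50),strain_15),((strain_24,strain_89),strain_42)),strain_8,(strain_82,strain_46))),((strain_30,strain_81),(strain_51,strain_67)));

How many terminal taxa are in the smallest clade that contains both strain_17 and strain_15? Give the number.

16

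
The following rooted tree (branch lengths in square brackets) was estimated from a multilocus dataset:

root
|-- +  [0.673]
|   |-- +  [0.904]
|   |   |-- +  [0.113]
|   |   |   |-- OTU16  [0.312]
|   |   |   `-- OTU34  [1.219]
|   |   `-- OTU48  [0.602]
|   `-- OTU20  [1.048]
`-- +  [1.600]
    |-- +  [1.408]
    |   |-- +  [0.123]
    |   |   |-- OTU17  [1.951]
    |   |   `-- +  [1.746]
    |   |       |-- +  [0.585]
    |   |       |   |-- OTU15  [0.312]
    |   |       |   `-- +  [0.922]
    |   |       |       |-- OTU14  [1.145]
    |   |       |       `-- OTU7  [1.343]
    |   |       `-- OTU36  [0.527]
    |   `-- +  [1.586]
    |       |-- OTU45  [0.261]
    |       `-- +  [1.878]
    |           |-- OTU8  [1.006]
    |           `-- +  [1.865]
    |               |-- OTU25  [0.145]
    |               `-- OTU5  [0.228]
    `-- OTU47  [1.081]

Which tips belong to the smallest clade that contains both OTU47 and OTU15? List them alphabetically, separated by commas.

OTU14, OTU15, OTU17, OTU25, OTU36, OTU45, OTU47, OTU5, OTU7, OTU8

Tracing OTU47: it sits inside (((OTU17,((OTU15,(OTU14,OTU7)),OTU36)),(OTU45,(OTU8,(OTU25,OTU5)))),OTU47).
Tracing OTU15: it sits inside (OTU15,(OTU14,OTU7)).
The smallest clade enclosing both is (((OTU17,((OTU15,(OTU14,OTU7)),OTU36)),(OTU45,(OTU8,(OTU25,OTU5)))),OTU47); the answer is its 10 terminal taxa in alphabetical order.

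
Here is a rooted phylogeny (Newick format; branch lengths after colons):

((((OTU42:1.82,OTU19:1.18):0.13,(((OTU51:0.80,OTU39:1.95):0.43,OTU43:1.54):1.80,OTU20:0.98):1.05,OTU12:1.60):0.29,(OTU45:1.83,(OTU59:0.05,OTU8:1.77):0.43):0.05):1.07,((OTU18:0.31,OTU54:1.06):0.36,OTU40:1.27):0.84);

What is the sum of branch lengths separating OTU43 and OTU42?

6.34

The path runs OTU43 → … → MRCA → … → OTU42; the MRCA is the node subtending ((OTU42,OTU19),(((OTU51,OTU39),OTU43),OTU20),OTU12).
Branch lengths along that path: 1.54 + 1.80 + 1.05 + 0.13 + 1.82 = 6.34.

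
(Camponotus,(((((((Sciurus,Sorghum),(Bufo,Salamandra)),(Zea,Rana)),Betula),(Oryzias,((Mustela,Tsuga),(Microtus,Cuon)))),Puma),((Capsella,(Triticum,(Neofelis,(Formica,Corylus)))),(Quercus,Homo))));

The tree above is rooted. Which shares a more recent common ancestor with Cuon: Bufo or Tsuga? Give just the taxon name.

The MRCA of Cuon and Tsuga subtends ((Mustela,Tsuga),(Microtus,Cuon)) (4 taxa).
The MRCA of Cuon and Bufo subtends (((((Sciurus,Sorghum),(Bufo,Salamandra)),(Zea,Rana)),Betula),(Oryzias,((Mustela,Tsuga),(Microtus,Cuon)))) (12 taxa).
The first is nested inside the second, so Cuon shares a more recent common ancestor with Tsuga.

Tsuga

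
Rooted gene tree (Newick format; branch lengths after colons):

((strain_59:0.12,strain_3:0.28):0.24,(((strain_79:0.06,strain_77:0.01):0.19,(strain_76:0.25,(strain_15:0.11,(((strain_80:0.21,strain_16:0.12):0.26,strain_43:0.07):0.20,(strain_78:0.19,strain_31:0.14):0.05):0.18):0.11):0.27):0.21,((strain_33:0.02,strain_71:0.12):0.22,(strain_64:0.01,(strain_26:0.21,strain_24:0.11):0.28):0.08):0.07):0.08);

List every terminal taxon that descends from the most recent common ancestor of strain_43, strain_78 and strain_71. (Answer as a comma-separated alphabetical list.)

strain_15, strain_16, strain_24, strain_26, strain_31, strain_33, strain_43, strain_64, strain_71, strain_76, strain_77, strain_78, strain_79, strain_80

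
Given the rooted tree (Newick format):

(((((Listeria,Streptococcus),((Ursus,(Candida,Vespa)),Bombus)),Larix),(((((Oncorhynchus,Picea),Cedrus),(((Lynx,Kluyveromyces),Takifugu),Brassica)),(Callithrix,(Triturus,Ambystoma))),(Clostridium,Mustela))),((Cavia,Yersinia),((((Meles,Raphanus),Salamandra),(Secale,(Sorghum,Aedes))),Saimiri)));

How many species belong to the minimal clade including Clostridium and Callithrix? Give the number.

12

The MRCA of Clostridium and Callithrix is the node subtending (((((Oncorhynchus,Picea),Cedrus),(((Lynx,Kluyveromyces),Takifugu),Brassica)),(Callithrix,(Triturus,Ambystoma))),(Clostridium,Mustela)).
That clade contains 12 terminal taxa: Ambystoma, Brassica, Callithrix, Cedrus, Clostridium, Kluyveromyces, Lynx, Mustela, Oncorhynchus, Picea, Takifugu, Triturus.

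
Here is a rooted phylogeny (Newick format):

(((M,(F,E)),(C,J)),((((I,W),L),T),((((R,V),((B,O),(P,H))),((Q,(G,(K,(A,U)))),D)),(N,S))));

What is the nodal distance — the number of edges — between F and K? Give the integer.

12

The MRCA of F and K is the root of the tree.
From F up to that node: 4 branches. From K up to the same node: 8 branches. Total: 4 + 8 = 12.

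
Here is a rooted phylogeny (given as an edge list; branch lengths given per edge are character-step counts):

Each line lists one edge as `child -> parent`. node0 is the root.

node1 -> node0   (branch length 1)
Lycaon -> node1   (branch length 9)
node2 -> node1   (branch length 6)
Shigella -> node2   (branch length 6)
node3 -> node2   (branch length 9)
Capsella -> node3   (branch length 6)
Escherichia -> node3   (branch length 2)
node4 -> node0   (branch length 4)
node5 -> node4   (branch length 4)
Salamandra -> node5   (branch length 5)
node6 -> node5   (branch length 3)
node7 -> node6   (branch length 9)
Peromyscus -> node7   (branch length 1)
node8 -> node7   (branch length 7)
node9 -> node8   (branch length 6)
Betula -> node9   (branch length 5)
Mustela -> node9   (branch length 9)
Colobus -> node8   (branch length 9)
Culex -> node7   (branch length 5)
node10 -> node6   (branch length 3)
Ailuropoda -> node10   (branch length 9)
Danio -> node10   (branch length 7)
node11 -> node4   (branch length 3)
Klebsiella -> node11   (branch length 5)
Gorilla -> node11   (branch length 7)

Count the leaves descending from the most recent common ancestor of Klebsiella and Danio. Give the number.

10

The MRCA of Klebsiella and Danio is the node subtending ((Salamandra,((Peromyscus,((Betula,Mustela),Colobus),Culex),(Ailuropoda,Danio))),(Klebsiella,Gorilla)).
That clade contains 10 terminal taxa: Ailuropoda, Betula, Colobus, Culex, Danio, Gorilla, Klebsiella, Mustela, Peromyscus, Salamandra.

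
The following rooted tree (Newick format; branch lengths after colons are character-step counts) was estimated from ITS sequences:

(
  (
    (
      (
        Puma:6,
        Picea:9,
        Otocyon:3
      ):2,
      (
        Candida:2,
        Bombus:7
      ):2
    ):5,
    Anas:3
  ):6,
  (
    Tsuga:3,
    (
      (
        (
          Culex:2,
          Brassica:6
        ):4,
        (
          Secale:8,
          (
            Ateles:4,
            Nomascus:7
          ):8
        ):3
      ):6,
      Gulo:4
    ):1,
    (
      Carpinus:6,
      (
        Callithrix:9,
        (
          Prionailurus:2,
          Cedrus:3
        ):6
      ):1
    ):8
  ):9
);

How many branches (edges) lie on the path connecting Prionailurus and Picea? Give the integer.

9

The MRCA of Prionailurus and Picea is the root of the tree.
From Prionailurus up to that node: 5 branches. From Picea up to the same node: 4 branches. Total: 5 + 4 = 9.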